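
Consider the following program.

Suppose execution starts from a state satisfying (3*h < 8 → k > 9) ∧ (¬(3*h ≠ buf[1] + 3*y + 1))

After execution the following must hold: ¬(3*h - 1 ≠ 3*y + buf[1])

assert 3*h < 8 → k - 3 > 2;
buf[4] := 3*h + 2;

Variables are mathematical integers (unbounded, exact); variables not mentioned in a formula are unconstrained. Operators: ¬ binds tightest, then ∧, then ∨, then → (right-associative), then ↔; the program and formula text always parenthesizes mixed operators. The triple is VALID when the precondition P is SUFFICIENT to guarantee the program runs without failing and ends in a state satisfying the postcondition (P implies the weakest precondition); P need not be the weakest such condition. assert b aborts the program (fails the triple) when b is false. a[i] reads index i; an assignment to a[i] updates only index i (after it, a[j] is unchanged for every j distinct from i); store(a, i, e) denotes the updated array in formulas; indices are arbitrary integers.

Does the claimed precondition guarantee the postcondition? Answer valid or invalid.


Working backward. After the program, the postcondition ¬(3*h - 1 ≠ 3*y + buf[1]) must hold; in canonical form it is ¬(3*h ≠ buf[1] + 3*y + 1).
Before buf[4] := 3*h + 2: ¬(3*h ≠ buf[1] + 3*y + 1)
Before assert 3*h < 8 → k - 3 > 2: (3*h < 8 → k > 5) ∧ (¬(3*h ≠ buf[1] + 3*y + 1))
The weakest precondition is (3*h < 8 → k > 5) ∧ (¬(3*h ≠ buf[1] + 3*y + 1)).
Check whether (3*h < 8 → k > 9) ∧ (¬(3*h ≠ buf[1] + 3*y + 1)) implies it.
Every state satisfying the precondition satisfies the weakest precondition: the implication holds.
Answer: valid


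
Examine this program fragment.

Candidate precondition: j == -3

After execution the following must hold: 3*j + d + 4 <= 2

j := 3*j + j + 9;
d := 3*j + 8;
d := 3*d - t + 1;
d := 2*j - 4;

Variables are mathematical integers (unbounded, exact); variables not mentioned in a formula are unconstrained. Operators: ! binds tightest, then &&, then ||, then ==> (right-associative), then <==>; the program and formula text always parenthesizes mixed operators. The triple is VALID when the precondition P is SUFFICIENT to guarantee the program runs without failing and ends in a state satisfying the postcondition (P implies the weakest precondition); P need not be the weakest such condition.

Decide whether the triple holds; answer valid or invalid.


Working backward. After the program, the postcondition 3*j + d + 4 <= 2 must hold; in canonical form it is d + 3*j <= -2.
Before d := 2*j - 4: 5*j <= 2
Before d := 3*d - t + 1: 5*j <= 2
Before d := 3*j + 8: 5*j <= 2
Before j := 3*j + j + 9: 20*j <= -43
The weakest precondition is 20*j <= -43.
Check whether j == -3 implies it.
Every state satisfying the precondition satisfies the weakest precondition: the implication holds.
Answer: valid


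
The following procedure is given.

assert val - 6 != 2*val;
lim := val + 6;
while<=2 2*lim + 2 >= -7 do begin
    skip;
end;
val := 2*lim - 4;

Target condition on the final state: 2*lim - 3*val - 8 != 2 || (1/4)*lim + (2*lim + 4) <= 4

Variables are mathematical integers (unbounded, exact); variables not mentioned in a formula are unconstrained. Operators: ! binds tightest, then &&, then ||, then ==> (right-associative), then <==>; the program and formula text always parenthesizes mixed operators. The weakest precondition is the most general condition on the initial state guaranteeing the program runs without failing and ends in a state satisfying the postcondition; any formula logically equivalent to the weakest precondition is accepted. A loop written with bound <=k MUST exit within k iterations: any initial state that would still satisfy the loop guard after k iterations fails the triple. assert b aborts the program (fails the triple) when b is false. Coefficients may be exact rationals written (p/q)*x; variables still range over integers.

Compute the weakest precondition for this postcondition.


Working backward. After the program, the postcondition 2*lim - 3*val - 8 != 2 || (1/4)*lim + (2*lim + 4) <= 4 must hold; in canonical form it is 2*lim != 3*val + 10 || (9/4)*lim <= 0.
Before val := 2*lim - 4: 4*lim != 2 || (9/4)*lim <= 0
Before the loop (bound <=2), unroll the exhaustion recursion (WP_0 = exit-now case; WP_j = one more guarded iteration, up to j = 2):
  WP_0: (!(2*lim >= -9)) && (4*lim != 2 || (9/4)*lim <= 0)
  WP_1: (2*lim >= -9 ==> ((!(2*lim >= -9)) && (4*lim != 2 || (9/4)*lim <= 0))) && ((!(2*lim >= -9)) ==> (4*lim != 2 || (9/4)*lim <= 0))
  WP_2: (2*lim >= -9 ==> ((2*lim >= -9 ==> ((!(2*lim >= -9)) && (4*lim != 2 || (9/4)*lim <= 0))) && ((!(2*lim >= -9)) ==> (4*lim != 2 || (9/4)*lim <= 0)))) && ((!(2*lim >= -9)) ==> (4*lim != 2 || (9/4)*lim <= 0))
So before the loop: (2*lim >= -9 ==> ((2*lim >= -9 ==> ((!(2*lim >= -9)) && (4*lim != 2 || (9/4)*lim <= 0))) && ((!(2*lim >= -9)) ==> (4*lim != 2 || (9/4)*lim <= 0)))) && ((!(2*lim >= -9)) ==> (4*lim != 2 || (9/4)*lim <= 0))
Before lim := val + 6: (2*val >= -21 ==> ((2*val >= -21 ==> ((!(2*val >= -21)) && (4*val != -22 || (9/4)*val <= -27/2))) && ((!(2*val >= -21)) ==> (4*val != -22 || (9/4)*val <= -27/2)))) && ((!(2*val >= -21)) ==> (4*val != -22 || (9/4)*val <= -27/2))
Before assert val - 6 != 2*val: val != -6 && (2*val >= -21 ==> ((2*val >= -21 ==> ((!(2*val >= -21)) && (4*val != -22 || (9/4)*val <= -27/2))) && ((!(2*val >= -21)) ==> (4*val != -22 || (9/4)*val <= -27/2)))) && ((!(2*val >= -21)) ==> (4*val != -22 || (9/4)*val <= -27/2))
Answer: WP = val != -6 && (2*val >= -21 ==> ((2*val >= -21 ==> ((!(2*val >= -21)) && (4*val != -22 || (9/4)*val <= -27/2))) && ((!(2*val >= -21)) ==> (4*val != -22 || (9/4)*val <= -27/2)))) && ((!(2*val >= -21)) ==> (4*val != -22 || (9/4)*val <= -27/2))


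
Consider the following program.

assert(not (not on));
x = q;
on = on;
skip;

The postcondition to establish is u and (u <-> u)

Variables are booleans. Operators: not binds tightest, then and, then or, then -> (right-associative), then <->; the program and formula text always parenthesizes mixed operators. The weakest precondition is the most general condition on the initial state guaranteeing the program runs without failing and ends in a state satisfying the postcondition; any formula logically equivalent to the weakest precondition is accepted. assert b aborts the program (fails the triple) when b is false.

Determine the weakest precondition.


Working backward. After the program, the postcondition u and (u <-> u) must hold; in canonical form it is u.
Before skip: u
Before on := on: u
Before x := q: u
Before assert not (not on): on and u
Answer: WP = on and u


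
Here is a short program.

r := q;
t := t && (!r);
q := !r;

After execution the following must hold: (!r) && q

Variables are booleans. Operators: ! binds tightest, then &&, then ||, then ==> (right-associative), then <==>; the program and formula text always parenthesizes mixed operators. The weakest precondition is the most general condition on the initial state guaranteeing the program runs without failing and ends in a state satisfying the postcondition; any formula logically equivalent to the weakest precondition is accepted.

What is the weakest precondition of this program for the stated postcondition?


Working backward. After the program, (!r) && q must hold.
Before q := !r: !r
Before t := t && (!r): !r
Before r := q: !q
Answer: WP = !q


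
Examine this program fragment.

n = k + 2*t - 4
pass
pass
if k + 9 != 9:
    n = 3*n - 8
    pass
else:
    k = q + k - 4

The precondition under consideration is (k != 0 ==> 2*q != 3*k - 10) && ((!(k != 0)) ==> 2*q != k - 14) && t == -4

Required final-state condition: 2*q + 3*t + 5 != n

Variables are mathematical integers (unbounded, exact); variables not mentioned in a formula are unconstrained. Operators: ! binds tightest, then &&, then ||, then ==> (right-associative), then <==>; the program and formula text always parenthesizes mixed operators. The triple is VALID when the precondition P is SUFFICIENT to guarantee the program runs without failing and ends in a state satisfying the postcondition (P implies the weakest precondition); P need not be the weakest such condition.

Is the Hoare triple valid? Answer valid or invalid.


Working backward. After the program, the postcondition 2*q + 3*t + 5 != n must hold; in canonical form it is 2*q + 3*t != n - 5.
Then branch requires 2*q + 3*t != 3*n - 13; else branch requires 2*q + 3*t != n - 5.
Before the if: (k != 0 ==> 2*q + 3*t != 3*n - 13) && ((!(k != 0)) ==> 2*q + 3*t != n - 5)
Before skip: (k != 0 ==> 2*q + 3*t != 3*n - 13) && ((!(k != 0)) ==> 2*q + 3*t != n - 5)
Before skip: (k != 0 ==> 2*q + 3*t != 3*n - 13) && ((!(k != 0)) ==> 2*q + 3*t != n - 5)
Before n := k + 2*t - 4: (k != 0 ==> 2*q != 3*k + 3*t - 25) && ((!(k != 0)) ==> 2*q + t != k - 9)
The weakest precondition is (k != 0 ==> 2*q != 3*k + 3*t - 25) && ((!(k != 0)) ==> 2*q + t != k - 9).
Check whether (k != 0 ==> 2*q != 3*k - 10) && ((!(k != 0)) ==> 2*q != k - 14) && t == -4 implies it.
Countermodel: at the initial state k = -1, q = -20, t = -4, the precondition holds but the weakest precondition fails.
Answer: invalid


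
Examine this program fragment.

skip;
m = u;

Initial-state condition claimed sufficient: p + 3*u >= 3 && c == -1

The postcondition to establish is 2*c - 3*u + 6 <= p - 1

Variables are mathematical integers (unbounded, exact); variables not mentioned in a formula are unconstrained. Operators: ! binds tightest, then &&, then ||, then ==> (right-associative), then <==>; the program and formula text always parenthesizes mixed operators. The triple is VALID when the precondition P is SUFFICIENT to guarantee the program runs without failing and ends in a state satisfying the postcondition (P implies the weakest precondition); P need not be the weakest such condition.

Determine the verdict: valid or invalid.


Working backward. After the program, the postcondition 2*c - 3*u + 6 <= p - 1 must hold; in canonical form it is 2*c <= p + 3*u - 7.
Before m := u: 2*c <= p + 3*u - 7
Before skip: 2*c <= p + 3*u - 7
The weakest precondition is 2*c <= p + 3*u - 7.
Check whether p + 3*u >= 3 && c == -1 implies it.
Countermodel: at the initial state c = -1, p = 3, u = 0, the precondition holds but the weakest precondition fails.
Answer: invalid


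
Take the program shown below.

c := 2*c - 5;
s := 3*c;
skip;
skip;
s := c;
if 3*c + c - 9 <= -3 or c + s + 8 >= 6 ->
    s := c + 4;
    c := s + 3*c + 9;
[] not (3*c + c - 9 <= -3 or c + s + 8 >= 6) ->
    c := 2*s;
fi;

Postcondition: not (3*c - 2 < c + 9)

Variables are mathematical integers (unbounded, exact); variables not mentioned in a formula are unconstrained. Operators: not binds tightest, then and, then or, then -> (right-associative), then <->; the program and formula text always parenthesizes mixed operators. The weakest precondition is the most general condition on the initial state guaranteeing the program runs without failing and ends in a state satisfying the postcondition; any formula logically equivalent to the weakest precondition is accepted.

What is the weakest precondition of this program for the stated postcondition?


Working backward. After the program, the postcondition not (3*c - 2 < c + 9) must hold; in canonical form it is not (2*c < 11).
Then branch requires not (8*c < -15); else branch requires not (4*s < 11).
Before the if: ((4*c <= 6 or c + s >= -2) -> (not (8*c < -15))) and ((not (4*c <= 6 or c + s >= -2)) -> (not (4*s < 11)))
Before s := c: ((4*c <= 6 or 2*c >= -2) -> (not (8*c < -15))) and ((not (4*c <= 6 or 2*c >= -2)) -> (not (4*c < 11)))
Before skip: ((4*c <= 6 or 2*c >= -2) -> (not (8*c < -15))) and ((not (4*c <= 6 or 2*c >= -2)) -> (not (4*c < 11)))
Before skip: ((4*c <= 6 or 2*c >= -2) -> (not (8*c < -15))) and ((not (4*c <= 6 or 2*c >= -2)) -> (not (4*c < 11)))
Before s := 3*c: ((4*c <= 6 or 2*c >= -2) -> (not (8*c < -15))) and ((not (4*c <= 6 or 2*c >= -2)) -> (not (4*c < 11)))
Before c := 2*c - 5: ((8*c <= 26 or 4*c >= 8) -> (not (16*c < 25))) and ((not (8*c <= 26 or 4*c >= 8)) -> (not (8*c < 31)))
Answer: WP = ((8*c <= 26 or 4*c >= 8) -> (not (16*c < 25))) and ((not (8*c <= 26 or 4*c >= 8)) -> (not (8*c < 31)))


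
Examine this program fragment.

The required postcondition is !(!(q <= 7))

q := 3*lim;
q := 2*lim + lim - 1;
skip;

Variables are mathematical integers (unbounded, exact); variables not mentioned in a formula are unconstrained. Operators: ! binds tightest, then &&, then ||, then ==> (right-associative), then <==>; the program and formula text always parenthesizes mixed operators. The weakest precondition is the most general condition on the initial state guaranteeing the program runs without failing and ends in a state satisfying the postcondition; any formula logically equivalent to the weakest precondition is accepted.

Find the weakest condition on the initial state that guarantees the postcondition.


Working backward. After the program, the postcondition !(!(q <= 7)) must hold; in canonical form it is q <= 7.
Before skip: q <= 7
Before q := 2*lim + lim - 1: 3*lim <= 8
Before q := 3*lim: 3*lim <= 8
Answer: WP = 3*lim <= 8


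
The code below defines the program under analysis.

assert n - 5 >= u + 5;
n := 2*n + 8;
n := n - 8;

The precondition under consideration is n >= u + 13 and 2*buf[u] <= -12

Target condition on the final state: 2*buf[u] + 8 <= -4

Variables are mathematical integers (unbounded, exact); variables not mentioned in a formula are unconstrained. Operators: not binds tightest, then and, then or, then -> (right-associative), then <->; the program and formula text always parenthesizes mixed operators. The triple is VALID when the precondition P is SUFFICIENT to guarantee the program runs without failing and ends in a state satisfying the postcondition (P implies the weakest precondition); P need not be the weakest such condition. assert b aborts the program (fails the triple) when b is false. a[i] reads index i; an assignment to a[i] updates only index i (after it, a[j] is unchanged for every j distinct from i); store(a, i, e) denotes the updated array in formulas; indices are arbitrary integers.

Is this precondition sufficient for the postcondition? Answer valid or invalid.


Working backward. After the program, the postcondition 2*buf[u] + 8 <= -4 must hold; in canonical form it is 2*buf[u] <= -12.
Before n := n - 8: 2*buf[u] <= -12
Before n := 2*n + 8: 2*buf[u] <= -12
Before assert n - 5 >= u + 5: n >= u + 10 and 2*buf[u] <= -12
The weakest precondition is n >= u + 10 and 2*buf[u] <= -12.
Check whether n >= u + 13 and 2*buf[u] <= -12 implies it.
Every state satisfying the precondition satisfies the weakest precondition: the implication holds.
Answer: valid


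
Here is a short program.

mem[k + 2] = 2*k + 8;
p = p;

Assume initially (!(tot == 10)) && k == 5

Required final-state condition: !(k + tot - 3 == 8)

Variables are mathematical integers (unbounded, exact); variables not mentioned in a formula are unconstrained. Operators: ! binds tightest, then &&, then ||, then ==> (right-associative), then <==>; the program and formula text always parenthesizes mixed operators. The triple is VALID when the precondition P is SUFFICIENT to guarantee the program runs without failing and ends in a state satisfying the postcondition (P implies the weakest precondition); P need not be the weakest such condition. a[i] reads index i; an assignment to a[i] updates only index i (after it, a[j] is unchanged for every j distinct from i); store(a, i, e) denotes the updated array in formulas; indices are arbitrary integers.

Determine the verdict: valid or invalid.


Working backward. After the program, the postcondition !(k + tot - 3 == 8) must hold; in canonical form it is !(k + tot == 11).
Before p := p: !(k + tot == 11)
Before mem[k + 2] := 2*k + 8: !(k + tot == 11)
The weakest precondition is !(k + tot == 11).
Check whether (!(tot == 10)) && k == 5 implies it.
Countermodel: at the initial state k = 5, tot = 6, the precondition holds but the weakest precondition fails.
Answer: invalid


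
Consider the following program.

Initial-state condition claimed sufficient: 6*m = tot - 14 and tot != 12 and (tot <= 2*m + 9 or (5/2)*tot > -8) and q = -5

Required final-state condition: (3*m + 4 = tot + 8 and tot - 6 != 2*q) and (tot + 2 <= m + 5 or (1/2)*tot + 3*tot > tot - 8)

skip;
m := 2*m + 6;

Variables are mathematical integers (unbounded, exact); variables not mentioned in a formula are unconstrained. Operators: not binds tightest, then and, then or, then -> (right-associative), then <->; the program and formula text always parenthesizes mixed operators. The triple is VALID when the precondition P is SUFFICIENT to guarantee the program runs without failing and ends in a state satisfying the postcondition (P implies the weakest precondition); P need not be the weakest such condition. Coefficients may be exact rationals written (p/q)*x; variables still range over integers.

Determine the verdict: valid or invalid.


Working backward. After the program, the postcondition (3*m + 4 = tot + 8 and tot - 6 != 2*q) and (tot + 2 <= m + 5 or (1/2)*tot + 3*tot > tot - 8) must hold; in canonical form it is 3*m = tot + 4 and tot != 2*q + 6 and (tot <= m + 3 or (5/2)*tot > -8).
Before m := 2*m + 6: 6*m = tot - 14 and tot != 2*q + 6 and (tot <= 2*m + 9 or (5/2)*tot > -8)
Before skip: 6*m = tot - 14 and tot != 2*q + 6 and (tot <= 2*m + 9 or (5/2)*tot > -8)
The weakest precondition is 6*m = tot - 14 and tot != 2*q + 6 and (tot <= 2*m + 9 or (5/2)*tot > -8).
Check whether 6*m = tot - 14 and tot != 12 and (tot <= 2*m + 9 or (5/2)*tot > -8) and q = -5 implies it.
Countermodel: at the initial state m = -3, q = -5, tot = -4, the precondition holds but the weakest precondition fails.
Answer: invalid


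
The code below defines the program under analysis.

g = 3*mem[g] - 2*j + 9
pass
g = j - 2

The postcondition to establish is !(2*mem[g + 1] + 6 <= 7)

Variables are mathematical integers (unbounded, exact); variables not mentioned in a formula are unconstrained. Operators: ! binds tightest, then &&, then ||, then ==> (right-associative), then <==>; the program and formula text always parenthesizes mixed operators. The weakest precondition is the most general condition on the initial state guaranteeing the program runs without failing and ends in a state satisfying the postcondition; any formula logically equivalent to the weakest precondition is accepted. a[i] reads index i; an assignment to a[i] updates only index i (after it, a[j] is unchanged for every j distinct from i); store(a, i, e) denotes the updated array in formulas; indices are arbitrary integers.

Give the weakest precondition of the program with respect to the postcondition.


Working backward. After the program, the postcondition !(2*mem[g + 1] + 6 <= 7) must hold; in canonical form it is !(2*mem[g + 1] <= 1).
Before g := j - 2: !(2*mem[j - 1] <= 1)
Before skip: !(2*mem[j - 1] <= 1)
Before g := 3*mem[g] - 2*j + 9: !(2*mem[j - 1] <= 1)
Answer: WP = !(2*mem[j - 1] <= 1)


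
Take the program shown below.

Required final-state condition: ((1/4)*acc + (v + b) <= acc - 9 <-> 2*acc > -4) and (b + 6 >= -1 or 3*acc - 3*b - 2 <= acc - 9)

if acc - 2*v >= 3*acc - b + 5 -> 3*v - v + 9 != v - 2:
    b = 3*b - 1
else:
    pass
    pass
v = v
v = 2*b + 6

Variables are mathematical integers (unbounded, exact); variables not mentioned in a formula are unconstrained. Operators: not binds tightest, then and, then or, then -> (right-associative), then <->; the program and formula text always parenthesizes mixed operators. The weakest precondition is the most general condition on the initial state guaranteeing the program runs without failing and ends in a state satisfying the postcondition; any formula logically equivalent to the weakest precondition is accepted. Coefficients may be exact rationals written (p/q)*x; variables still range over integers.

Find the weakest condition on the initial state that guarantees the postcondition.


Working backward. After the program, the postcondition ((1/4)*acc + (v + b) <= acc - 9 <-> 2*acc > -4) and (b + 6 >= -1 or 3*acc - 3*b - 2 <= acc - 9) must hold; in canonical form it is (b + v <= (3/4)*acc - 9 <-> 2*acc > -4) and (b >= -7 or 2*acc <= 3*b - 7).
Before v := 2*b + 6: (3*b <= (3/4)*acc - 15 <-> 2*acc > -4) and (b >= -7 or 2*acc <= 3*b - 7)
Before v := v: (3*b <= (3/4)*acc - 15 <-> 2*acc > -4) and (b >= -7 or 2*acc <= 3*b - 7)
Then branch requires (9*b <= (3/4)*acc - 12 <-> 2*acc > -4) and (3*b >= -6 or 2*acc <= 9*b - 10); else branch requires (3*b <= (3/4)*acc - 15 <-> 2*acc > -4) and (b >= -7 or 2*acc <= 3*b - 7).
Before the if: ((b >= 2*acc + 2*v + 5 -> v != -11) -> ((9*b <= (3/4)*acc - 12 <-> 2*acc > -4) and (3*b >= -6 or 2*acc <= 9*b - 10))) and ((not (b >= 2*acc + 2*v + 5 -> v != -11)) -> ((3*b <= (3/4)*acc - 15 <-> 2*acc > -4) and (b >= -7 or 2*acc <= 3*b - 7)))
Answer: WP = ((b >= 2*acc + 2*v + 5 -> v != -11) -> ((9*b <= (3/4)*acc - 12 <-> 2*acc > -4) and (3*b >= -6 or 2*acc <= 9*b - 10))) and ((not (b >= 2*acc + 2*v + 5 -> v != -11)) -> ((3*b <= (3/4)*acc - 15 <-> 2*acc > -4) and (b >= -7 or 2*acc <= 3*b - 7)))


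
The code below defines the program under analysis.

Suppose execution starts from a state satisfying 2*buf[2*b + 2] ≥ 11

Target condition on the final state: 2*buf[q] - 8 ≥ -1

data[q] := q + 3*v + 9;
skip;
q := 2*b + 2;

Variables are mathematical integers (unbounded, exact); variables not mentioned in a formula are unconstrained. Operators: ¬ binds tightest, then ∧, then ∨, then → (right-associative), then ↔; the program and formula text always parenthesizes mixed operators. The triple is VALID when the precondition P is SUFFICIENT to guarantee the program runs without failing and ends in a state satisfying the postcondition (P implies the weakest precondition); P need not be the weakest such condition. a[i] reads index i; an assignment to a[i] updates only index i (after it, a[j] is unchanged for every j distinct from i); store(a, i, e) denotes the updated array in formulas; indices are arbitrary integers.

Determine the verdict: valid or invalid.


Working backward. After the program, the postcondition 2*buf[q] - 8 ≥ -1 must hold; in canonical form it is 2*buf[q] ≥ 7.
Before q := 2*b + 2: 2*buf[2*b + 2] ≥ 7
Before skip: 2*buf[2*b + 2] ≥ 7
Before data[q] := q + 3*v + 9: 2*buf[2*b + 2] ≥ 7
The weakest precondition is 2*buf[2*b + 2] ≥ 7.
Check whether 2*buf[2*b + 2] ≥ 11 implies it.
Every state satisfying the precondition satisfies the weakest precondition: the implication holds.
Answer: valid


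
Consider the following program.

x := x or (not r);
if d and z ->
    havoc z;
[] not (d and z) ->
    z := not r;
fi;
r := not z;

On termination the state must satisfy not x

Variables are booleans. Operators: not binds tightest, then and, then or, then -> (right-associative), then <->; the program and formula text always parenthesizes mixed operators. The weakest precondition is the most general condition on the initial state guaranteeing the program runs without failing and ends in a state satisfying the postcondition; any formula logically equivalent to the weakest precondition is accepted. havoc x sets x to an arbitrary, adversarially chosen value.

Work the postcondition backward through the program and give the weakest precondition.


Working backward. After the program, not x must hold.
Before r := not z: not x
Then branch requires not x; else branch requires not x.
Before the if: ((d and z) -> (not x)) and ((not (d and z)) -> (not x))
Before x := x or (not r): ((d and z) -> (not (x or (not r)))) and ((not (d and z)) -> (not (x or (not r))))
Answer: WP = ((d and z) -> (not (x or (not r)))) and ((not (d and z)) -> (not (x or (not r))))


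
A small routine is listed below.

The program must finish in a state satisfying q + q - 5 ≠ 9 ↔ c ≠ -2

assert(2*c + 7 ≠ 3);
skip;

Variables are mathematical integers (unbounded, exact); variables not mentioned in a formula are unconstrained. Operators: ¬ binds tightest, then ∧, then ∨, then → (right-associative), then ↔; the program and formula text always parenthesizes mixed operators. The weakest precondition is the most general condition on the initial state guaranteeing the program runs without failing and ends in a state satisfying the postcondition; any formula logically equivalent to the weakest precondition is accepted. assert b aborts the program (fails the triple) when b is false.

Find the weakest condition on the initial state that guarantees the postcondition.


Working backward. After the program, the postcondition q + q - 5 ≠ 9 ↔ c ≠ -2 must hold; in canonical form it is 2*q ≠ 14 ↔ c ≠ -2.
Before skip: 2*q ≠ 14 ↔ c ≠ -2
Before assert 2*c + 7 ≠ 3: 2*c ≠ -4 ∧ (2*q ≠ 14 ↔ c ≠ -2)
Answer: WP = 2*c ≠ -4 ∧ (2*q ≠ 14 ↔ c ≠ -2)


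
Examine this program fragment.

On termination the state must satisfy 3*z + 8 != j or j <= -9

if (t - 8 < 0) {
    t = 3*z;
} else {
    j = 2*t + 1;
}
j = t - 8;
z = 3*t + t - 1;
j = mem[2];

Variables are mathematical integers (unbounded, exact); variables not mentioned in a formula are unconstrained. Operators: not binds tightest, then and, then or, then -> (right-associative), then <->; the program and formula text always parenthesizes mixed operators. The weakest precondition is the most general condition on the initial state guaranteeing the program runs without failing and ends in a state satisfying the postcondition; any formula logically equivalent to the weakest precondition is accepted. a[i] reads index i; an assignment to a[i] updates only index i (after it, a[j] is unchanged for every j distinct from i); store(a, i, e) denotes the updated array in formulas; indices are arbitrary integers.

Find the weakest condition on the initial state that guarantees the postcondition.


Working backward. After the program, the postcondition 3*z + 8 != j or j <= -9 must hold; in canonical form it is 3*z != j - 8 or j <= -9.
Before j := mem[2]: 3*z != mem[2] - 8 or mem[2] <= -9
Before z := 3*t + t - 1: 12*t != mem[2] - 5 or mem[2] <= -9
Before j := t - 8: 12*t != mem[2] - 5 or mem[2] <= -9
Then branch requires 36*z != mem[2] - 5 or mem[2] <= -9; else branch requires 12*t != mem[2] - 5 or mem[2] <= -9.
Before the if: (t < 8 -> (36*z != mem[2] - 5 or mem[2] <= -9)) and ((not (t < 8)) -> (12*t != mem[2] - 5 or mem[2] <= -9))
Answer: WP = (t < 8 -> (36*z != mem[2] - 5 or mem[2] <= -9)) and ((not (t < 8)) -> (12*t != mem[2] - 5 or mem[2] <= -9))


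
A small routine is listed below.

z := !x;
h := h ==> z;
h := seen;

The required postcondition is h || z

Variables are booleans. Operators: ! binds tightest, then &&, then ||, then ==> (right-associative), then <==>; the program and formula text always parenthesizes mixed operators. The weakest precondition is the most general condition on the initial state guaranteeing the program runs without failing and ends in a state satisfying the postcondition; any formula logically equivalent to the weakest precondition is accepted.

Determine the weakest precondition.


Working backward. After the program, h || z must hold.
Before h := seen: seen || z
Before h := h ==> z: seen || z
Before z := !x: seen || (!x)
Answer: WP = seen || (!x)


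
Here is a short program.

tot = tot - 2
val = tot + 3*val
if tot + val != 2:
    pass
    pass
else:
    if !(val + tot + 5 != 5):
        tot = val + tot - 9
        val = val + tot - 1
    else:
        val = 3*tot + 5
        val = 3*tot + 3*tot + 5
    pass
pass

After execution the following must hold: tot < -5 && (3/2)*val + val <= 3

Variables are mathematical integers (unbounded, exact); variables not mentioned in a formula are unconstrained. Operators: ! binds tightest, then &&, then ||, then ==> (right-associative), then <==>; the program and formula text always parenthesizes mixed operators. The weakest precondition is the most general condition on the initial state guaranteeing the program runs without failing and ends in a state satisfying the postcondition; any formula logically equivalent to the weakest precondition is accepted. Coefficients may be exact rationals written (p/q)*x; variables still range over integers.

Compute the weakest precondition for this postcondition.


Working backward. After the program, the postcondition tot < -5 && (3/2)*val + val <= 3 must hold; in canonical form it is tot < -5 && (5/2)*val <= 3.
Before skip: tot < -5 && (5/2)*val <= 3
Then branch requires tot < -5 && (5/2)*val <= 3; else branch requires ((!(tot + val != 0)) ==> (tot + val < 4 && (5/2)*tot + 5*val <= 28)) && (tot + val != 0 ==> (tot < -5 && 15*tot <= -19/2)).
Before the if: (tot + val != 2 ==> (tot < -5 && (5/2)*val <= 3)) && ((!(tot + val != 2)) ==> (((!(tot + val != 0)) ==> (tot + val < 4 && (5/2)*tot + 5*val <= 28)) && (tot + val != 0 ==> (tot < -5 && 15*tot <= -19/2))))
Before val := tot + 3*val: (2*tot + 3*val != 2 ==> (tot < -5 && (5/2)*tot + (15/2)*val <= 3)) && ((!(2*tot + 3*val != 2)) ==> (((!(2*tot + 3*val != 0)) ==> (2*tot + 3*val < 4 && (15/2)*tot + 15*val <= 28)) && (2*tot + 3*val != 0 ==> (tot < -5 && 15*tot <= -19/2))))
Before tot := tot - 2: (2*tot + 3*val != 6 ==> (tot < -3 && (5/2)*tot + (15/2)*val <= 8)) && ((!(2*tot + 3*val != 6)) ==> (((!(2*tot + 3*val != 4)) ==> (2*tot + 3*val < 8 && (15/2)*tot + 15*val <= 43)) && (2*tot + 3*val != 4 ==> (tot < -3 && 15*tot <= 41/2))))
Answer: WP = (2*tot + 3*val != 6 ==> (tot < -3 && (5/2)*tot + (15/2)*val <= 8)) && ((!(2*tot + 3*val != 6)) ==> (((!(2*tot + 3*val != 4)) ==> (2*tot + 3*val < 8 && (15/2)*tot + 15*val <= 43)) && (2*tot + 3*val != 4 ==> (tot < -3 && 15*tot <= 41/2))))


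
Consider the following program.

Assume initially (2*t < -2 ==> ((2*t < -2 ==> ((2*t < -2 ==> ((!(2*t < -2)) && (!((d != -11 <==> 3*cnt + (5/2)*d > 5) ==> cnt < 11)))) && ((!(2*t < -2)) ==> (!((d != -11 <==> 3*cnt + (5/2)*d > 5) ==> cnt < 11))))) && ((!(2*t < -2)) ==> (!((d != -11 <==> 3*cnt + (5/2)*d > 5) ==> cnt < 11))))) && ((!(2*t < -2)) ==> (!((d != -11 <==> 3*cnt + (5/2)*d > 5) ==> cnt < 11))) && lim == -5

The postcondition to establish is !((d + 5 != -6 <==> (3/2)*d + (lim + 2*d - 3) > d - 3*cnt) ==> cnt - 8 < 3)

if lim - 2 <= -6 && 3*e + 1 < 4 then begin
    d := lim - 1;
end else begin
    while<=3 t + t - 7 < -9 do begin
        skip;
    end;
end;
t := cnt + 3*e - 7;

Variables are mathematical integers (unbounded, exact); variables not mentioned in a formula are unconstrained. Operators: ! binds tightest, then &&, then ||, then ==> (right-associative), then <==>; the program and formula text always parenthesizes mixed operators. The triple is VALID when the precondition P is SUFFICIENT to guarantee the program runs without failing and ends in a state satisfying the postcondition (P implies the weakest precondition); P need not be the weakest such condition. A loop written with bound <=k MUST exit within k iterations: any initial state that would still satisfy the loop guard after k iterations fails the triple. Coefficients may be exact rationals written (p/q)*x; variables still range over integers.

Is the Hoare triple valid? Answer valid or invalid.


Working backward. After the program, the postcondition !((d + 5 != -6 <==> (3/2)*d + (lim + 2*d - 3) > d - 3*cnt) ==> cnt - 8 < 3) must hold; in canonical form it is !((d != -11 <==> 3*cnt + (5/2)*d + lim > 3) ==> cnt < 11).
Before t := cnt + 3*e - 7: !((d != -11 <==> 3*cnt + (5/2)*d + lim > 3) ==> cnt < 11)
Then branch requires !((lim != -10 <==> 3*cnt + (7/2)*lim > 11/2) ==> cnt < 11); else branch requires (2*t < -2 ==> ((2*t < -2 ==> ((2*t < -2 ==> ((!(2*t < -2)) && (!((d != -11 <==> 3*cnt + (5/2)*d + lim > 3) ==> cnt < 11)))) && ((!(2*t < -2)) ==> (!((d != -11 <==> 3*cnt + (5/2)*d + lim > 3) ==> cnt < 11))))) && ((!(2*t < -2)) ==> (!((d != -11 <==> 3*cnt + (5/2)*d + lim > 3) ==> cnt < 11))))) && ((!(2*t < -2)) ==> (!((d != -11 <==> 3*cnt + (5/2)*d + lim > 3) ==> cnt < 11))).
Before the if: ((lim <= -4 && 3*e < 3) ==> (!((lim != -10 <==> 3*cnt + (7/2)*lim > 11/2) ==> cnt < 11))) && ((!(lim <= -4 && 3*e < 3)) ==> ((2*t < -2 ==> ((2*t < -2 ==> ((2*t < -2 ==> ((!(2*t < -2)) && (!((d != -11 <==> 3*cnt + (5/2)*d + lim > 3) ==> cnt < 11)))) && ((!(2*t < -2)) ==> (!((d != -11 <==> 3*cnt + (5/2)*d + lim > 3) ==> cnt < 11))))) && ((!(2*t < -2)) ==> (!((d != -11 <==> 3*cnt + (5/2)*d + lim > 3) ==> cnt < 11))))) && ((!(2*t < -2)) ==> (!((d != -11 <==> 3*cnt + (5/2)*d + lim > 3) ==> cnt < 11)))))
The weakest precondition is ((lim <= -4 && 3*e < 3) ==> (!((lim != -10 <==> 3*cnt + (7/2)*lim > 11/2) ==> cnt < 11))) && ((!(lim <= -4 && 3*e < 3)) ==> ((2*t < -2 ==> ((2*t < -2 ==> ((2*t < -2 ==> ((!(2*t < -2)) && (!((d != -11 <==> 3*cnt + (5/2)*d + lim > 3) ==> cnt < 11)))) && ((!(2*t < -2)) ==> (!((d != -11 <==> 3*cnt + (5/2)*d + lim > 3) ==> cnt < 11))))) && ((!(2*t < -2)) ==> (!((d != -11 <==> 3*cnt + (5/2)*d + lim > 3) ==> cnt < 11))))) && ((!(2*t < -2)) ==> (!((d != -11 <==> 3*cnt + (5/2)*d + lim > 3) ==> cnt < 11))))).
Check whether (2*t < -2 ==> ((2*t < -2 ==> ((2*t < -2 ==> ((!(2*t < -2)) && (!((d != -11 <==> 3*cnt + (5/2)*d > 5) ==> cnt < 11)))) && ((!(2*t < -2)) ==> (!((d != -11 <==> 3*cnt + (5/2)*d > 5) ==> cnt < 11))))) && ((!(2*t < -2)) ==> (!((d != -11 <==> 3*cnt + (5/2)*d > 5) ==> cnt < 11))))) && ((!(2*t < -2)) ==> (!((d != -11 <==> 3*cnt + (5/2)*d > 5) ==> cnt < 11))) && lim == -5 implies it.
Countermodel: at the initial state cnt = 16, d = -17, e = 1, lim = -5, t = -1, the precondition holds but the weakest precondition fails.
Answer: invalid


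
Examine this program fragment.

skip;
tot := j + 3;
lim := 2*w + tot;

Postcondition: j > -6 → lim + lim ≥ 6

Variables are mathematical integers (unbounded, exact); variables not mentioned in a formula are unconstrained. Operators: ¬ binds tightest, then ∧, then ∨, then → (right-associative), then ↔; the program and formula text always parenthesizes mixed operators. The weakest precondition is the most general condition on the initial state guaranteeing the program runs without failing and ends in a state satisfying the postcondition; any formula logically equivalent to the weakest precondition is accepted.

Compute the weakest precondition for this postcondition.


Working backward. After the program, the postcondition j > -6 → lim + lim ≥ 6 must hold; in canonical form it is j > -6 → 2*lim ≥ 6.
Before lim := 2*w + tot: j > -6 → 2*tot + 4*w ≥ 6
Before tot := j + 3: j > -6 → 2*j + 4*w ≥ 0
Before skip: j > -6 → 2*j + 4*w ≥ 0
Answer: WP = j > -6 → 2*j + 4*w ≥ 0


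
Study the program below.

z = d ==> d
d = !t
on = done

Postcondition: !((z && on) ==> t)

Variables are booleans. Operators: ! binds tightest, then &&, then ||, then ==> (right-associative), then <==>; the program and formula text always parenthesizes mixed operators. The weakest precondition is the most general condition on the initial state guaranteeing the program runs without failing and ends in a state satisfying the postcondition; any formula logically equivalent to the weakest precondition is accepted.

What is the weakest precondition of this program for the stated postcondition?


Working backward. After the program, !((z && on) ==> t) must hold.
Before on := done: !((z && done) ==> t)
Before d := !t: !((z && done) ==> t)
Before z := d ==> d: !(done ==> t)
Answer: WP = !(done ==> t)


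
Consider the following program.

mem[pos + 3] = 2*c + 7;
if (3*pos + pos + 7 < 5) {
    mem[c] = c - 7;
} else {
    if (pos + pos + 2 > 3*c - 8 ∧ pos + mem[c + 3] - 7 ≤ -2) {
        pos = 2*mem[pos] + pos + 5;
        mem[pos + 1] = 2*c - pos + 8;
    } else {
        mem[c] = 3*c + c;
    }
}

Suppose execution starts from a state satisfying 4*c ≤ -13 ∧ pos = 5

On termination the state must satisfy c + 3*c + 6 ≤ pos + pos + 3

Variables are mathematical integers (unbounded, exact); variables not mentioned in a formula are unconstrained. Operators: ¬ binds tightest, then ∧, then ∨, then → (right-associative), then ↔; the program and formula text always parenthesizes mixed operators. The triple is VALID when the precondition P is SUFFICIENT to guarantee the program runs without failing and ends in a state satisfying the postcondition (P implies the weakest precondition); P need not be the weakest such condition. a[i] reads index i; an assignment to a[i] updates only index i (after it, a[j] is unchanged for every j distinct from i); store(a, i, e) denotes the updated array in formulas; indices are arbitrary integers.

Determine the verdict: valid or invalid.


Working backward. After the program, the postcondition c + 3*c + 6 ≤ pos + pos + 3 must hold; in canonical form it is 4*c ≤ 2*pos - 3.
Then branch requires 4*c ≤ 2*pos - 3; else branch requires ((2*pos > 3*c - 10 ∧ mem[c + 3] + pos ≤ 5) → 4*c ≤ 4*mem[pos] + 2*pos + 7) ∧ ((¬(2*pos > 3*c - 10 ∧ mem[c + 3] + pos ≤ 5)) → 4*c ≤ 2*pos - 3).
Before the if: (4*pos < -2 → 4*c ≤ 2*pos - 3) ∧ ((¬(4*pos < -2)) → (((2*pos > 3*c - 10 ∧ mem[c + 3] + pos ≤ 5) → 4*c ≤ 4*mem[pos] + 2*pos + 7) ∧ ((¬(2*pos > 3*c - 10 ∧ mem[c + 3] + pos ≤ 5)) → 4*c ≤ 2*pos - 3)))
Before mem[pos + 3] := 2*c + 7: (4*pos < -2 → 4*c ≤ 2*pos - 3) ∧ ((¬(4*pos < -2)) → (((2*pos > 3*c - 10 ∧ store(mem, pos + 3, 2*c + 7)[c + 3] + pos ≤ 5) → 4*c ≤ 4*store(mem, pos + 3, 2*c + 7)[pos] + 2*pos + 7) ∧ ((¬(2*pos > 3*c - 10 ∧ store(mem, pos + 3, 2*c + 7)[c + 3] + pos ≤ 5)) → 4*c ≤ 2*pos - 3)))
The weakest precondition is (4*pos < -2 → 4*c ≤ 2*pos - 3) ∧ ((¬(4*pos < -2)) → (((2*pos > 3*c - 10 ∧ store(mem, pos + 3, 2*c + 7)[c + 3] + pos ≤ 5) → 4*c ≤ 4*store(mem, pos + 3, 2*c + 7)[pos] + 2*pos + 7) ∧ ((¬(2*pos > 3*c - 10 ∧ store(mem, pos + 3, 2*c + 7)[c + 3] + pos ≤ 5)) → 4*c ≤ 2*pos - 3))).
Check whether 4*c ≤ -13 ∧ pos = 5 implies it.
Countermodel: at the initial state c = -7044, mem = {[-7041] = 0, [5] = -7049, [8] = 2, elsewhere 2}, pos = 5, the precondition holds but the weakest precondition fails.
Answer: invalid


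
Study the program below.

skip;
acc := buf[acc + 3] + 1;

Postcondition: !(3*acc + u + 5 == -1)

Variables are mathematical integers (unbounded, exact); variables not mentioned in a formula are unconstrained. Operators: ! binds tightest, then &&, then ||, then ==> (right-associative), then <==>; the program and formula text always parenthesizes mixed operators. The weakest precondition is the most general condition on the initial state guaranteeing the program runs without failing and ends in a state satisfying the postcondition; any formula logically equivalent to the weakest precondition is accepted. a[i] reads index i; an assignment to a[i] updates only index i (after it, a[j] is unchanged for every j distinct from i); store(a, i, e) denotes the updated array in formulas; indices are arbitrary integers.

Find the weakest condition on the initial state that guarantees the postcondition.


Working backward. After the program, the postcondition !(3*acc + u + 5 == -1) must hold; in canonical form it is !(3*acc + u == -6).
Before acc := buf[acc + 3] + 1: !(3*buf[acc + 3] + u == -9)
Before skip: !(3*buf[acc + 3] + u == -9)
Answer: WP = !(3*buf[acc + 3] + u == -9)


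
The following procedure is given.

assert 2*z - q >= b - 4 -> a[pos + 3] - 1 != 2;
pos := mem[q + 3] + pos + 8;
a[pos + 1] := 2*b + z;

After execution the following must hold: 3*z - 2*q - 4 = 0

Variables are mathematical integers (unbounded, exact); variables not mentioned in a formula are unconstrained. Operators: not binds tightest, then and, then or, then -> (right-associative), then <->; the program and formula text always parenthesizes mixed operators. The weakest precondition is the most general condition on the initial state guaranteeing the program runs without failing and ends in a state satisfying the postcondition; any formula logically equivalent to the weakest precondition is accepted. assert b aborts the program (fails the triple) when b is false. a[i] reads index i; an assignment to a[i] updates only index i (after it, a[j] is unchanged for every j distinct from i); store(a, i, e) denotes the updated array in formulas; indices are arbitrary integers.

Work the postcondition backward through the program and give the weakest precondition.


Working backward. After the program, the postcondition 3*z - 2*q - 4 = 0 must hold; in canonical form it is 3*z = 2*q + 4.
Before a[pos + 1] := 2*b + z: 3*z = 2*q + 4
Before pos := mem[q + 3] + pos + 8: 3*z = 2*q + 4
Before assert 2*z - q >= b - 4 -> a[pos + 3] - 1 != 2: (2*z >= b + q - 4 -> a[pos + 3] != 3) and 3*z = 2*q + 4
Answer: WP = (2*z >= b + q - 4 -> a[pos + 3] != 3) and 3*z = 2*q + 4
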